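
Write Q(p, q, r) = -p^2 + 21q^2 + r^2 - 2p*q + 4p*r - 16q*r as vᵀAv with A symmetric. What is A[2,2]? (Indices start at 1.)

21

The coefficient of q^2 in Q is 21, and that is exactly A[2,2].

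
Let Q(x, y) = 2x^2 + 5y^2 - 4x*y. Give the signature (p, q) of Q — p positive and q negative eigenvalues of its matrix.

(2, 0)

Write A = [[2, -2], [-2, 5]].
Row-reducing A symmetrically gives the diagonal entries 2, 3.
Counting signs: 2 positive.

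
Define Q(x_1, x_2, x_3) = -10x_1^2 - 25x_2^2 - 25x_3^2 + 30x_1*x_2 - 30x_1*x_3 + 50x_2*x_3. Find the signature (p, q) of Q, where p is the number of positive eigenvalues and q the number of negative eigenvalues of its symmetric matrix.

The symmetric matrix is A = [[-10, 15, -15], [15, -25, 25], [-15, 25, -25]].
Applying the same elementary operations to the rows and columns of A produces a congruent diagonal matrix with entries -10, -5/2, 0.
Counting signs: 2 negative, 1 zero.

(0, 2)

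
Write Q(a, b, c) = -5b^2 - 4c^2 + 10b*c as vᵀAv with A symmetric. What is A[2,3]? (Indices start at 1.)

The coefficient of b·c in Q is 10. For a symmetric A this equals A[2,3] + A[3,2] = 2·A[2,3].
So A[2,3] = 10/2 = 5.

5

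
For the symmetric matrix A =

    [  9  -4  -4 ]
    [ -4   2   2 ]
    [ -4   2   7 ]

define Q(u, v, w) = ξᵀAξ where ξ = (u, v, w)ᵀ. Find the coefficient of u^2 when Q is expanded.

The coefficient of u^2 is the diagonal entry A[1,1] = 9.

9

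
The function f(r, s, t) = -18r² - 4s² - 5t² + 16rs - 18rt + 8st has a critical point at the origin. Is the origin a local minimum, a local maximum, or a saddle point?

The Hessian at the origin is H = [[-36, 16, -18], [16, -8, 8], [-18, 8, -10]].
Applying the same elementary operations to the rows and columns of H produces a congruent diagonal matrix with entries -36, -8/9, -1.
That gives 3 negative pivots.
H is negative definite, so the origin is a strict local maximum.

local maximum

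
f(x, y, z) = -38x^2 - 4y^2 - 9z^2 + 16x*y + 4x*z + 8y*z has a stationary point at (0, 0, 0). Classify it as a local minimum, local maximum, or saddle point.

The Hessian at the origin is H = [[-76, 16, 4], [16, -8, 8], [4, 8, -18]].
Applying the same elementary operations to the rows and columns of H produces a congruent diagonal matrix with entries -76, -88/19, -10/11.
So there are 3 negative pivots.
H is negative definite, so the origin is a strict local maximum.

local maximum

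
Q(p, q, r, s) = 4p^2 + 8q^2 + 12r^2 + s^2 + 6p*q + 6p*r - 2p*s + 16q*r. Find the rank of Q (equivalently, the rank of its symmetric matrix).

The associated matrix is A = [[4, 3, 3, -1], [3, 8, 8, 0], [3, 8, 12, 0], [-1, 0, 0, 1]].
Row-reducing A symmetrically gives the diagonal entries 4, 23/4, 4, 15/23.
Counting signs: 4 positive.
The rank is the number of nonzero pivots: 4.

4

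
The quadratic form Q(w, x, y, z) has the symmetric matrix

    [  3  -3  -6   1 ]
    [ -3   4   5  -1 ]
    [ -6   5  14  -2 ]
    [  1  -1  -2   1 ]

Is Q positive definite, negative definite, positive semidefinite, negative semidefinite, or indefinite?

Leading principal minors: Δ_1 = 3, Δ_2 = 3, Δ_3 = 3, Δ_4 = 2.
All leading principal minors are positive, so by Sylvester's criterion Q is positive definite.

positive definite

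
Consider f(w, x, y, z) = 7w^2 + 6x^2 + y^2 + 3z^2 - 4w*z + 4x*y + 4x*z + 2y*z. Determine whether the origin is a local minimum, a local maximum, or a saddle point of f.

local minimum

The Hessian at the origin is H = [[14, 0, 0, -4], [0, 12, 4, 4], [0, 4, 2, 2], [-4, 4, 2, 6]].
An LDLᵀ factorisation of H has diagonal entries 14, 12, 2/3, 20/7.
Counting signs: 4 positive.
H is positive definite, so the origin is a strict local minimum.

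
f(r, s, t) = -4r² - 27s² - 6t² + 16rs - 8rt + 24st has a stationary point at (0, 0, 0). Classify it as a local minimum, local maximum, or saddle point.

The Hessian at the origin is H = [[-8, 16, -8], [16, -54, 24], [-8, 24, -12]].
Symmetric row and column elimination reduces H to a congruent diagonal form with pivots -8, -22, -12/11.
That gives 3 negative pivots.
H is negative definite, so the origin is a strict local maximum.

local maximum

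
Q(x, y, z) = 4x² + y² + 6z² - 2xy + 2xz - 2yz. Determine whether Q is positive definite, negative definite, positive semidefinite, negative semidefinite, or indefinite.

The symmetric matrix of Q is A = [[4, -1, 1], [-1, 1, -1], [1, -1, 6]].
Leading principal minors: Δ_1 = 4, Δ_2 = 3, Δ_3 = 15.
All leading principal minors are positive, so by Sylvester's criterion Q is positive definite.

positive definite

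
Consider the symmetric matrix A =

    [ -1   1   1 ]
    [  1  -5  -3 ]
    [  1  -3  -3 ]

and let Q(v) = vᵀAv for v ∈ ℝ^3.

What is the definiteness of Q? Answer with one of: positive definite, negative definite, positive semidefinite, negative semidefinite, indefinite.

Leading principal minors: Δ_1 = -1, Δ_2 = 4, Δ_3 = -4.
The signs alternate starting with Δ_1 < 0, so by Sylvester's criterion Q is negative definite.

negative definite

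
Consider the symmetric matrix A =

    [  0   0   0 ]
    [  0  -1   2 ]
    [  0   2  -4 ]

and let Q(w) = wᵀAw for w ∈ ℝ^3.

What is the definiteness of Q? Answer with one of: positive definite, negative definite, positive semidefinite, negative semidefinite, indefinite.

negative semidefinite

Congruent diagonalization of A (simultaneous row and column reduction) yields pivots 0, -1, 0.
Counting signs: 1 negative, 2 zero.
Hence Q is negative semidefinite.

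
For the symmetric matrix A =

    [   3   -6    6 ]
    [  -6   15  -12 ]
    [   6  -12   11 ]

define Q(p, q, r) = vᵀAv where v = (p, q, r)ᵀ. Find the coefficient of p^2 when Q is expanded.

The coefficient of p^2 is the diagonal entry A[1,1] = 3.

3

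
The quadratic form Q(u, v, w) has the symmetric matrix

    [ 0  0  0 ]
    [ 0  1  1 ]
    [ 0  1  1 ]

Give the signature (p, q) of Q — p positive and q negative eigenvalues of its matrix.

(1, 0)

Symmetric row and column elimination reduces A to a congruent diagonal form with pivots 0, 1, 0.
So there are 1 positive, 2 zero pivots.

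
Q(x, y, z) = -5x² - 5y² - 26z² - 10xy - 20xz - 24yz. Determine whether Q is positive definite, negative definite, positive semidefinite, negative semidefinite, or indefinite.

The symmetric matrix is A = [[-5, -5, -10], [-5, -5, -12], [-10, -12, -26]].
A is congruent to a diagonal matrix with 1 positive, 2 negative and 0 zero entries, so Q is indefinite.

indefinite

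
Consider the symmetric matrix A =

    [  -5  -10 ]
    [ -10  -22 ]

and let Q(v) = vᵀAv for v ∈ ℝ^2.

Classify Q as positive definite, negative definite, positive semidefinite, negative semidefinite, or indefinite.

negative definite

For the 2×2 matrix [[-5, -10], [-10, -22]]: det = -5·-22 − (-10)² = 10, trace = -27.
det > 0 so both eigenvalues share the sign of the trace; trace = -27 < 0 ⇒ both negative.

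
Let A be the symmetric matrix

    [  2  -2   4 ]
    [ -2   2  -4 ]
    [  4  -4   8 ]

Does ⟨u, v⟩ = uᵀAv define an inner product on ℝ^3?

no

Symmetric row and column elimination reduces A to a congruent diagonal form with pivots 2, 0, 0.
So there are 1 positive, 2 zero pivots.
Hence Q is positive semidefinite.
⟨·,·⟩ is an inner product exactly when A is positive definite.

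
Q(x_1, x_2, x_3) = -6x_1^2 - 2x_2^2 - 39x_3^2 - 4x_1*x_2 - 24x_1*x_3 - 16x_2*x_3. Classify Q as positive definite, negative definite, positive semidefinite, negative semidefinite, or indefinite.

Write A = [[-6, -2, -12], [-2, -2, -8], [-12, -8, -39]].
Row-reducing A symmetrically gives the diagonal entries -6, -4/3, -3.
So there are 3 negative pivots.
Hence Q is negative definite.

negative definite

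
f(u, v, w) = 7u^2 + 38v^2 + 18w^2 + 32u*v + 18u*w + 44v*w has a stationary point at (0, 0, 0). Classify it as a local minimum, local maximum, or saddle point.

The Hessian at the origin is H = [[14, 32, 18], [32, 76, 44], [18, 44, 36]].
An LDLᵀ factorisation of H has diagonal entries 14, 20/7, 10.
So there are 3 positive pivots.
H is positive definite, so the origin is a strict local minimum.

local minimum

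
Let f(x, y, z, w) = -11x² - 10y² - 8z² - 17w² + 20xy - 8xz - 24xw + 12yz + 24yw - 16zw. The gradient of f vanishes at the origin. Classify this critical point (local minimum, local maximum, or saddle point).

The Hessian at the origin is H = [[-22, 20, -8, -24], [20, -20, 12, 24], [-8, 12, -16, -16], [-24, 24, -16, -34]].
Symmetric row and column elimination reduces H to a congruent diagonal form with pivots -22, -20/11, -4/5, -2.
Counting signs: 4 negative.
H is negative definite, so the origin is a strict local maximum.

local maximum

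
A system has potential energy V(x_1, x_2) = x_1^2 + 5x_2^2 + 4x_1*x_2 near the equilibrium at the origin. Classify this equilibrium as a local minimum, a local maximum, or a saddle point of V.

The Hessian at the origin is H = [[2, 4], [4, 10]].
det H = 2·10 − (4)² = 4 > 0 and H[1,1] = 2 > 0, so H is positive definite.
Therefore the origin is a local minimum.

local minimum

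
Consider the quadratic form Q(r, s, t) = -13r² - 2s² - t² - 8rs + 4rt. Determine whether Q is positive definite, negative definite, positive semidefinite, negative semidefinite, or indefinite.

The symmetric matrix of Q is A = [[-13, -4, 2], [-4, -2, 0], [2, 0, -1]].
Leading principal minors: Δ_1 = -13, Δ_2 = 10, Δ_3 = -2.
The signs alternate starting with Δ_1 < 0, so by Sylvester's criterion Q is negative definite.

negative definite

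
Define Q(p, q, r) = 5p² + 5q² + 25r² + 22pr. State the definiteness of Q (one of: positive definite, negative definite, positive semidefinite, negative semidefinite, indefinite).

The symmetric matrix of Q is A = [[5, 0, 11], [0, 5, 0], [11, 0, 25]].
Leading principal minors: Δ_1 = 5, Δ_2 = 25, Δ_3 = 20.
All leading principal minors are positive, so by Sylvester's criterion Q is positive definite.

positive definite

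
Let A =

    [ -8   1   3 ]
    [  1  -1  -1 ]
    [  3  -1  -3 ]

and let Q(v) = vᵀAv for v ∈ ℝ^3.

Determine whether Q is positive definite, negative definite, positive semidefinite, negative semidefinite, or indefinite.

Applying the same elementary operations to the rows and columns of A produces a congruent diagonal matrix with entries -8, -7/8, -10/7.
So there are 3 negative pivots.
Hence Q is negative definite.

negative definite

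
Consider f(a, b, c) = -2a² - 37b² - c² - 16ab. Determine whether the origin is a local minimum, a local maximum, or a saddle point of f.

The Hessian at the origin is H = [[-4, -16, 0], [-16, -74, 0], [0, 0, -2]].
Symmetric row and column elimination reduces H to a congruent diagonal form with pivots -4, -10, -2.
That gives 3 negative pivots.
H is negative definite, so the origin is a strict local maximum.

local maximum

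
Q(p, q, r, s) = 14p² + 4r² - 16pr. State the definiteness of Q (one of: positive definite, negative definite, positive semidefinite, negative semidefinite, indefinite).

Write A = [[14, 0, -8, 0], [0, 0, 0, 0], [-8, 0, 4, 0], [0, 0, 0, 0]].
Symmetric row and column elimination reduces A to a congruent diagonal form with pivots 14, 0, -4/7, 0.
That gives 1 positive, 1 negative, 2 zero pivots.
Hence Q is indefinite.

indefinite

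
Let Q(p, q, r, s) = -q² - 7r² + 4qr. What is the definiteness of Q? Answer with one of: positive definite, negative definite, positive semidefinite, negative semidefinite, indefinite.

The symmetric matrix is A = [[0, 0, 0, 0], [0, -1, 2, 0], [0, 2, -7, 0], [0, 0, 0, 0]].
Applying the same elementary operations to the rows and columns of A produces a congruent diagonal matrix with entries 0, -1, -3, 0.
So there are 2 negative, 2 zero pivots.
Hence Q is negative semidefinite.

negative semidefinite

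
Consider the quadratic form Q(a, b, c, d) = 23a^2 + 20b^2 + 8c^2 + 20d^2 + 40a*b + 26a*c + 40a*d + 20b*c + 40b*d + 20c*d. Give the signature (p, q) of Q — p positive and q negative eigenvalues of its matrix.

(2, 0)

The symmetric matrix is A = [[23, 20, 13, 20], [20, 20, 10, 20], [13, 10, 8, 10], [20, 20, 10, 20]].
Row-reducing A symmetrically gives the diagonal entries 23, 60/23, 0, 0.
Counting signs: 2 positive, 2 zero.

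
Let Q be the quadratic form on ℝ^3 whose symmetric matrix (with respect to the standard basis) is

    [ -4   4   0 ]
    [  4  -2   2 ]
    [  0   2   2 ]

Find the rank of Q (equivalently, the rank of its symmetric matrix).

2

Symmetric row and column elimination reduces A to a congruent diagonal form with pivots -4, 2, 0.
That gives 1 positive, 1 negative, 1 zero pivots.
The rank is the number of nonzero pivots: 2.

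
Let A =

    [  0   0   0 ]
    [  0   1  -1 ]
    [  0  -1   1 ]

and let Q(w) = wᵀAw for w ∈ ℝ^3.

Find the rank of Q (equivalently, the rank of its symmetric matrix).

Congruent diagonalization of A (simultaneous row and column reduction) yields pivots 0, 1, 0.
Counting signs: 1 positive, 2 zero.
The rank is the number of nonzero pivots: 1.

1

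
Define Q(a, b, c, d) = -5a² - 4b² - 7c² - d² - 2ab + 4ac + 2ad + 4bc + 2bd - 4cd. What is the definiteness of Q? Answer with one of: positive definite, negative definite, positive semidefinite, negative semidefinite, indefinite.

negative definite

The symmetric matrix is A = [[-5, -1, 2, 1], [-1, -4, 2, 1], [2, 2, -7, -2], [1, 1, -2, -1]].
An LDLᵀ factorisation of A has diagonal entries -5, -19/5, -105/19, -12/35.
Counting signs: 4 negative.
Hence Q is negative definite.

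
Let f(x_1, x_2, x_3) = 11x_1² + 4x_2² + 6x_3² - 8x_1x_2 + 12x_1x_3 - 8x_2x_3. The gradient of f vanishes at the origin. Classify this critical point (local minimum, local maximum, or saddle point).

local minimum

The Hessian at the origin is H = [[22, -8, 12], [-8, 8, -8], [12, -8, 12]].
Row-reducing H symmetrically gives the diagonal entries 22, 56/11, 20/7.
So there are 3 positive pivots.
H is positive definite, so the origin is a strict local minimum.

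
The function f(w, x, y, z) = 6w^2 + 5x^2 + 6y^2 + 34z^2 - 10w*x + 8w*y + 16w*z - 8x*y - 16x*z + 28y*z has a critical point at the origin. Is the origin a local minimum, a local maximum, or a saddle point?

local minimum

The Hessian at the origin is H = [[12, -10, 8, 16], [-10, 10, -8, -16], [8, -8, 12, 28], [16, -16, 28, 68]].
Row-reducing H symmetrically gives the diagonal entries 12, 5/3, 28/5, 8/7.
So there are 4 positive pivots.
H is positive definite, so the origin is a strict local minimum.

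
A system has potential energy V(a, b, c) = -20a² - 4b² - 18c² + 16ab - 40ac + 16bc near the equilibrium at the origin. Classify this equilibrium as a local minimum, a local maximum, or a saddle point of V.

saddle point

The Hessian at the origin is H = [[-40, 16, -40], [16, -8, 16], [-40, 16, -36]].
Row-reducing H symmetrically gives the diagonal entries -40, -8/5, 4.
Counting signs: 1 positive, 2 negative.
H is indefinite, so the origin is a saddle point.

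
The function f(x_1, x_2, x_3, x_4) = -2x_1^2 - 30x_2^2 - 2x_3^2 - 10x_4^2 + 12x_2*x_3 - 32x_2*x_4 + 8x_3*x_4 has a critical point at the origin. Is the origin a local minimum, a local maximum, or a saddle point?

local maximum

The Hessian at the origin is H = [[-4, 0, 0, 0], [0, -60, 12, -32], [0, 12, -4, 8], [0, -32, 8, -20]].
Row-reducing H symmetrically gives the diagonal entries -4, -60, -8/5, -4/3.
So there are 4 negative pivots.
H is negative definite, so the origin is a strict local maximum.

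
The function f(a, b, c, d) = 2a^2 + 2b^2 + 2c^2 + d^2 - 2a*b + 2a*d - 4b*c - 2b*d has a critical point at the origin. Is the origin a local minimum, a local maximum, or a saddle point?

The Hessian at the origin is H = [[4, -2, 0, 2], [-2, 4, -4, -2], [0, -4, 4, 0], [2, -2, 0, 2]].
Congruent diagonalization of H (simultaneous row and column reduction) yields pivots 4, 3, -4/3, 2.
That gives 3 positive, 1 negative pivots.
H is indefinite, so the origin is a saddle point.

saddle point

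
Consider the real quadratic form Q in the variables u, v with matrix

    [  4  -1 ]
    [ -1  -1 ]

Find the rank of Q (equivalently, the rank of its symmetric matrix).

2

An LDLᵀ factorisation of A has diagonal entries 4, -5/4.
That gives 1 positive, 1 negative pivots.
The rank is the number of nonzero pivots: 2.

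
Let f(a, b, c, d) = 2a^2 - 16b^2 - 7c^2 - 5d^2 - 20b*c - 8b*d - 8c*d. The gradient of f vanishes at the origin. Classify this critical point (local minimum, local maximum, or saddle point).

The Hessian at the origin is H = [[4, 0, 0, 0], [0, -32, -20, -8], [0, -20, -14, -8], [0, -8, -8, -10]].
Symmetric row and column elimination reduces H to a congruent diagonal form with pivots 4, -32, -3/2, -2.
So there are 1 positive, 3 negative pivots.
H is indefinite, so the origin is a saddle point.

saddle point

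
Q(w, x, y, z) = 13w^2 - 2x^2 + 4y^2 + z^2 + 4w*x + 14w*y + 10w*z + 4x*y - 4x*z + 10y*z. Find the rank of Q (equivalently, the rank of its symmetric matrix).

The symmetric matrix is A = [[13, 2, 7, 5], [2, -2, 2, -2], [7, 2, 4, 5], [5, -2, 5, 1]].
Congruent diagonalization of A (simultaneous row and column reduction) yields pivots 13, -30/13, 3/5, 0.
That gives 2 positive, 1 negative, 1 zero pivots.
The rank is the number of nonzero pivots: 3.

3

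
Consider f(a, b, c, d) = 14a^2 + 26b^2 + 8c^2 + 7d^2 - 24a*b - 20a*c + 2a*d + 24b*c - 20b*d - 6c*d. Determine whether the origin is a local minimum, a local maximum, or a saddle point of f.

The Hessian at the origin is H = [[28, -24, -20, 2], [-24, 52, 24, -20], [-20, 24, 16, -6], [2, -20, -6, 14]].
Congruent diagonalization of H (simultaneous row and column reduction) yields pivots 28, 220/7, 12/55, 5/3.
Counting signs: 4 positive.
H is positive definite, so the origin is a strict local minimum.

local minimum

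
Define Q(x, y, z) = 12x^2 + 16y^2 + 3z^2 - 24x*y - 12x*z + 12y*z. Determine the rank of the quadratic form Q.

The associated matrix is A = [[12, -12, -6], [-12, 16, 6], [-6, 6, 3]].
Row-reducing A symmetrically gives the diagonal entries 12, 4, 0.
Counting signs: 2 positive, 1 zero.
The rank is the number of nonzero pivots: 2.

2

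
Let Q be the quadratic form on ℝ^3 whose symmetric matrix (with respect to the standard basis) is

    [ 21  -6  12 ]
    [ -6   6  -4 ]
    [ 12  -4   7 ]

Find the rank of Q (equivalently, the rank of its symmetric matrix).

3

Symmetric row and column elimination reduces A to a congruent diagonal form with pivots 21, 30/7, 1/15.
Counting signs: 3 positive.
The rank is the number of nonzero pivots: 3.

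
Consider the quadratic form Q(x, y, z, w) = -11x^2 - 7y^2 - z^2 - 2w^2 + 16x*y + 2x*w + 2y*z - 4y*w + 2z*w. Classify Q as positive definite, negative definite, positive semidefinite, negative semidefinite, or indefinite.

The associated matrix is A = [[-11, 8, 0, 1], [8, -7, 1, -2], [0, 1, -1, 1], [1, -2, 1, -2]].
Symmetric row and column elimination reduces A to a congruent diagonal form with pivots -11, -13/11, -2/13, -1/2.
So there are 4 negative pivots.
Hence Q is negative definite.

negative definite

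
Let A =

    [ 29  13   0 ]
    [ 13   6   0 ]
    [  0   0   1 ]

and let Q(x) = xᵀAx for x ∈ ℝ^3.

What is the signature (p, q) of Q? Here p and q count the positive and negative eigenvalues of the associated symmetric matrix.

Symmetric row and column elimination reduces A to a congruent diagonal form with pivots 29, 5/29, 1.
So there are 3 positive pivots.

(3, 0)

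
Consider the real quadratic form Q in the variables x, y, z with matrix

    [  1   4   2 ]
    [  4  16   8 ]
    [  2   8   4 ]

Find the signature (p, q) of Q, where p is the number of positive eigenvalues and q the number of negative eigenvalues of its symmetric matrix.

(1, 0)

Row-reducing A symmetrically gives the diagonal entries 1, 0, 0.
So there are 1 positive, 2 zero pivots.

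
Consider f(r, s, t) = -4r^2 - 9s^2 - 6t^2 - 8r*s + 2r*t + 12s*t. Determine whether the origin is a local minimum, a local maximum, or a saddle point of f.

local maximum

The Hessian at the origin is H = [[-8, -8, 2], [-8, -18, 12], [2, 12, -12]].
Congruent diagonalization of H (simultaneous row and column reduction) yields pivots -8, -10, -3/2.
That gives 3 negative pivots.
H is negative definite, so the origin is a strict local maximum.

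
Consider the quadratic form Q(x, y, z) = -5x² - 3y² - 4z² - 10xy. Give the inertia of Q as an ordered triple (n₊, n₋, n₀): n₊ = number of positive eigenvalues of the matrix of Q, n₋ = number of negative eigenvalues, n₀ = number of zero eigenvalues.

Write A = [[-5, -5, 0], [-5, -3, 0], [0, 0, -4]].
An LDLᵀ factorisation of A has diagonal entries -5, 2, -4.
Counting signs: 1 positive, 2 negative.

(1, 2, 0)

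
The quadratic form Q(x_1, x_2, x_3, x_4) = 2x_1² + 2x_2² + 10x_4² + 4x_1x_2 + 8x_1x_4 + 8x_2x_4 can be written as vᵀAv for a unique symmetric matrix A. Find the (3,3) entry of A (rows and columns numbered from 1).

The coefficient of x_3² in Q is 0, and that is exactly A[3,3].

0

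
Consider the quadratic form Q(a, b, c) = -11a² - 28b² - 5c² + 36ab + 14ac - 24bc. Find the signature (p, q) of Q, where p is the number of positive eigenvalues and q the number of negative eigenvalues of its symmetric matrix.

(1, 2)

Write A = [[-11, 18, 7], [18, -28, -12], [7, -12, -5]].
Applying the same elementary operations to the rows and columns of A produces a congruent diagonal matrix with entries -11, 16/11, -3/4.
So there are 1 positive, 2 negative pivots.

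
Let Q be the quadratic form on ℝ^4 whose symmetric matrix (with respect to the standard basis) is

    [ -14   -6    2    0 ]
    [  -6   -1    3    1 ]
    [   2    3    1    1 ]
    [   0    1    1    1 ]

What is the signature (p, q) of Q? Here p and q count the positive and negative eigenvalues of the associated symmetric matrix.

Symmetric row and column elimination reduces A to a congruent diagonal form with pivots -14, 11/7, -18/11, 4/9.
So there are 2 positive, 2 negative pivots.

(2, 2)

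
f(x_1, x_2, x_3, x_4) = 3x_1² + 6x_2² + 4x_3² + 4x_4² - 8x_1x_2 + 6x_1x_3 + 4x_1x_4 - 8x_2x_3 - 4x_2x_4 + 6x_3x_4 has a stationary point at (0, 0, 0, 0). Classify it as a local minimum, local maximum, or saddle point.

local minimum

The Hessian at the origin is H = [[6, -8, 6, 4], [-8, 12, -8, -4], [6, -8, 8, 6], [4, -4, 6, 8]].
Applying the same elementary operations to the rows and columns of H produces a congruent diagonal matrix with entries 6, 4/3, 2, 2.
So there are 4 positive pivots.
H is positive definite, so the origin is a strict local minimum.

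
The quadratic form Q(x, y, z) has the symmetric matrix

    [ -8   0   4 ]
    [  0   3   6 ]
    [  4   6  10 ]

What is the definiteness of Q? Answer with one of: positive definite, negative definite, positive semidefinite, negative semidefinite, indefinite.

Applying the same elementary operations to the rows and columns of A produces a congruent diagonal matrix with entries -8, 3, 0.
So there are 1 positive, 1 negative, 1 zero pivots.
Hence Q is indefinite.

indefinite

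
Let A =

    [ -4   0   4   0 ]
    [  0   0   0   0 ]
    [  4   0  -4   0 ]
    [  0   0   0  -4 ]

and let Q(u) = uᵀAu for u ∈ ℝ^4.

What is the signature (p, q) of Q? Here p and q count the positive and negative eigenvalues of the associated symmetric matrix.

(0, 2)

Applying the same elementary operations to the rows and columns of A produces a congruent diagonal matrix with entries -4, 0, 0, -4.
So there are 2 negative, 2 zero pivots.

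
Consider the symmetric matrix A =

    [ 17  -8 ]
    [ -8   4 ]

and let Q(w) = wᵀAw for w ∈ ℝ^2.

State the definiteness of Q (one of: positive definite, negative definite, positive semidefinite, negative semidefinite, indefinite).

Applying the same elementary operations to the rows and columns of A produces a congruent diagonal matrix with entries 17, 4/17.
That gives 2 positive pivots.
Hence Q is positive definite.

positive definite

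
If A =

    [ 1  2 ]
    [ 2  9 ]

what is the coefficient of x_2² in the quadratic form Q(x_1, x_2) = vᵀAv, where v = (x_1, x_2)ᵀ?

9

The coefficient of x_2² is the diagonal entry A[2,2] = 9.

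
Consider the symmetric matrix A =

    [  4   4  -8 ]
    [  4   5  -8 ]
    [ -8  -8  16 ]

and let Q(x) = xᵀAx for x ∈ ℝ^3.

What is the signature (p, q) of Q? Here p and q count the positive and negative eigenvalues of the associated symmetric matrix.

Applying the same elementary operations to the rows and columns of A produces a congruent diagonal matrix with entries 4, 1, 0.
So there are 2 positive, 1 zero pivots.

(2, 0)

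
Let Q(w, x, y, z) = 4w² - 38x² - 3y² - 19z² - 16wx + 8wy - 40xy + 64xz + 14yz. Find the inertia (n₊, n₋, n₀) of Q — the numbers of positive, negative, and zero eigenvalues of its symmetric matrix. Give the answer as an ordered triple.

(1, 3, 0)

Write A = [[4, -8, 4, 0], [-8, -38, -20, 32], [4, -20, -3, 7], [0, 32, 7, -19]].
Row-reducing A symmetrically gives the diagonal entries 4, -54, -13/3, -4/117.
That gives 1 positive, 3 negative pivots.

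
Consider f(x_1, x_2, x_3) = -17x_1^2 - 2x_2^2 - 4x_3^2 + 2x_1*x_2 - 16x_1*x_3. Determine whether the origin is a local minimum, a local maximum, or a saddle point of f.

local maximum

The Hessian at the origin is H = [[-34, 2, -16], [2, -4, 0], [-16, 0, -8]].
An LDLᵀ factorisation of H has diagonal entries -34, -66/17, -8/33.
That gives 3 negative pivots.
H is negative definite, so the origin is a strict local maximum.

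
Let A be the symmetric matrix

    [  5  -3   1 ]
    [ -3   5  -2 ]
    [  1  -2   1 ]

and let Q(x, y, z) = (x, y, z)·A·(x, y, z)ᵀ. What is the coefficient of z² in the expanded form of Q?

1

The coefficient of z² is the diagonal entry A[3,3] = 1.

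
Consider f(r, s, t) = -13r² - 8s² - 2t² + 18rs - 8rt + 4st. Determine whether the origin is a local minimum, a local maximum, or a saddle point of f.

local maximum

The Hessian at the origin is H = [[-26, 18, -8], [18, -16, 4], [-8, 4, -4]].
Applying the same elementary operations to the rows and columns of H produces a congruent diagonal matrix with entries -26, -46/13, -20/23.
Counting signs: 3 negative.
H is negative definite, so the origin is a strict local maximum.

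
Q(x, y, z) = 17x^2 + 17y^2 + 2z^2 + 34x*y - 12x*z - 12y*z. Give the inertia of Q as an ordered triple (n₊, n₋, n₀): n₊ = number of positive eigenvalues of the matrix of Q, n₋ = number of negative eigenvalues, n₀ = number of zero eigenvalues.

(1, 1, 1)

The symmetric matrix is A = [[17, 17, -6], [17, 17, -6], [-6, -6, 2]].
Applying the same elementary operations to the rows and columns of A produces a congruent diagonal matrix with entries 17, 0, -2/17.
That gives 1 positive, 1 negative, 1 zero pivots.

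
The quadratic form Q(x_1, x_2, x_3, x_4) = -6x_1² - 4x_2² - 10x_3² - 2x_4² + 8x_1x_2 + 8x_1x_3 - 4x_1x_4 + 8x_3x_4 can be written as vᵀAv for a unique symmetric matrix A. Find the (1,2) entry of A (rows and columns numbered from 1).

The coefficient of x_1·x_2 in Q is 8. For a symmetric A this equals A[1,2] + A[2,1] = 2·A[1,2].
So A[1,2] = 8/2 = 4.

4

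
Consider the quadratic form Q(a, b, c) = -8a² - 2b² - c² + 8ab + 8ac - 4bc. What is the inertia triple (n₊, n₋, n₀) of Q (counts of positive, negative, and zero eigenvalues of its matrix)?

Write A = [[-8, 4, 4], [4, -2, -2], [4, -2, -1]].
Congruent diagonalization of A (simultaneous row and column reduction) yields pivots -8, 0, 1.
So there are 1 positive, 1 negative, 1 zero pivots.

(1, 1, 1)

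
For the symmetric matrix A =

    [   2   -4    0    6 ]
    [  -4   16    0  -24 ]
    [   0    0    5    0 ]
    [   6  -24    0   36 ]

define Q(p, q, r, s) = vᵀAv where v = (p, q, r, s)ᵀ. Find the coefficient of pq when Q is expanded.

-8

The coefficient of pq is A[1,2] + A[2,1] = 2·(-4) = -8.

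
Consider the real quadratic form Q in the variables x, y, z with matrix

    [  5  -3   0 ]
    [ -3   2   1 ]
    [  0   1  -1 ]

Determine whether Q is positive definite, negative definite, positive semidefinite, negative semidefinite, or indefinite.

indefinite

Congruent diagonalization of A (simultaneous row and column reduction) yields pivots 5, 1/5, -6.
That gives 2 positive, 1 negative pivots.
Hence Q is indefinite.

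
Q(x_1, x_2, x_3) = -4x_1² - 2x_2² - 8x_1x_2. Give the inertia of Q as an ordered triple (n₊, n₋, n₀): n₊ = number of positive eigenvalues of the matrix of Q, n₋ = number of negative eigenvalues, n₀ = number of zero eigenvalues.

The associated matrix is A = [[-4, -4, 0], [-4, -2, 0], [0, 0, 0]].
Symmetric row and column elimination reduces A to a congruent diagonal form with pivots -4, 2, 0.
That gives 1 positive, 1 negative, 1 zero pivots.

(1, 1, 1)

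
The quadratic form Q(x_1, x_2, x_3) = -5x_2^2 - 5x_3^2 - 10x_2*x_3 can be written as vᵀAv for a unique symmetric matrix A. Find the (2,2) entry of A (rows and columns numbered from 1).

-5

The coefficient of x_2^2 in Q is -5, and that is exactly A[2,2].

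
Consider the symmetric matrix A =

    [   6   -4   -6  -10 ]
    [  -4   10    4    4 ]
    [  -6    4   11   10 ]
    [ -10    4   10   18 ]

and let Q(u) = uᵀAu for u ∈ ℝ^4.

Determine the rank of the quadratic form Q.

4

Row-reducing A symmetrically gives the diagonal entries 6, 22/3, 5, 4/11.
Counting signs: 4 positive.
The rank is the number of nonzero pivots: 4.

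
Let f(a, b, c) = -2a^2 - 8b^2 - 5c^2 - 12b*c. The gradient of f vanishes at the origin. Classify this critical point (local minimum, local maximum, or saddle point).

local maximum

The Hessian at the origin is H = [[-4, 0, 0], [0, -16, -12], [0, -12, -10]].
Applying the same elementary operations to the rows and columns of H produces a congruent diagonal matrix with entries -4, -16, -1.
That gives 3 negative pivots.
H is negative definite, so the origin is a strict local maximum.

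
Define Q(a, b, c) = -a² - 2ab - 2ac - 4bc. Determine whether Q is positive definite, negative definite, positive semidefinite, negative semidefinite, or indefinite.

The associated matrix is A = [[-1, -1, -1], [-1, 0, -2], [-1, -2, 0]].
Applying the same elementary operations to the rows and columns of A produces a congruent diagonal matrix with entries -1, 1, 0.
Counting signs: 1 positive, 1 negative, 1 zero.
Hence Q is indefinite.

indefinite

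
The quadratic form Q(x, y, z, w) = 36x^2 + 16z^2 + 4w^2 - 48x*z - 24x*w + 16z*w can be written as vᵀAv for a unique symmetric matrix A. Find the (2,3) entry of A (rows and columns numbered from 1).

The coefficient of y·z in Q is 0. For a symmetric A this equals A[2,3] + A[3,2] = 2·A[2,3].
So A[2,3] = 0/2 = 0.

0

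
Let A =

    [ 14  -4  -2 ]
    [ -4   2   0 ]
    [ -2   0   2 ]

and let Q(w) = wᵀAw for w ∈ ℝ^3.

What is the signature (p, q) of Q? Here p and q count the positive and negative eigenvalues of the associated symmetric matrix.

Row-reducing A symmetrically gives the diagonal entries 14, 6/7, 4/3.
So there are 3 positive pivots.

(3, 0)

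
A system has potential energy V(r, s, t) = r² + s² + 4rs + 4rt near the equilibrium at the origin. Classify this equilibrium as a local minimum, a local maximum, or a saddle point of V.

The Hessian at the origin is H = [[2, 4, 4], [4, 2, 0], [4, 0, 0]].
Symmetric row and column elimination reduces H to a congruent diagonal form with pivots 2, -6, 8/3.
Counting signs: 2 positive, 1 negative.
H is indefinite, so the origin is a saddle point.

saddle point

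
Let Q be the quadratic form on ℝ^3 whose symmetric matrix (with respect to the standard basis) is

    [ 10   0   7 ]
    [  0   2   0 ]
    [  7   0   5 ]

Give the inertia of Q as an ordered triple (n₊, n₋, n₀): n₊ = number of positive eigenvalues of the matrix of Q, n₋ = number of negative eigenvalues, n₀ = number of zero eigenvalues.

Applying the same elementary operations to the rows and columns of A produces a congruent diagonal matrix with entries 10, 2, 1/10.
That gives 3 positive pivots.

(3, 0, 0)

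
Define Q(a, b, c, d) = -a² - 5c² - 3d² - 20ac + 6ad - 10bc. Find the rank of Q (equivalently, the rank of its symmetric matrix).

The symmetric matrix is A = [[-1, 0, -10, 3], [0, 0, -5, 0], [-10, -5, -5, 0], [3, 0, 0, -3]].
Row reduction of A gives 4 nonzero rows, so rank A = 4.

4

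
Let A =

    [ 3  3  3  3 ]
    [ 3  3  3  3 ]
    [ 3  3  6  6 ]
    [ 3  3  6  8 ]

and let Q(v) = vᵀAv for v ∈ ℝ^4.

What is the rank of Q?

Row-reducing A symmetrically gives the diagonal entries 3, 0, 3, 2.
So there are 3 positive, 1 zero pivots.
The rank is the number of nonzero pivots: 3.

3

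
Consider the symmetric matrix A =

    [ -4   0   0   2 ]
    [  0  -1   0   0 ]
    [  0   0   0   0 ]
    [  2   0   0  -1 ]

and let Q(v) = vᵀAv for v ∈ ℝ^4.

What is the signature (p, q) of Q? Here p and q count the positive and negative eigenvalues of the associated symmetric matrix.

Applying the same elementary operations to the rows and columns of A produces a congruent diagonal matrix with entries -4, -1, 0, 0.
Counting signs: 2 negative, 2 zero.

(0, 2)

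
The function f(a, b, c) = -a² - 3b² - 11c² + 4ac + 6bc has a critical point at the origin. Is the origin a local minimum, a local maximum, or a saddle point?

local maximum

The Hessian at the origin is H = [[-2, 0, 4], [0, -6, 6], [4, 6, -22]].
Symmetric row and column elimination reduces H to a congruent diagonal form with pivots -2, -6, -8.
That gives 3 negative pivots.
H is negative definite, so the origin is a strict local maximum.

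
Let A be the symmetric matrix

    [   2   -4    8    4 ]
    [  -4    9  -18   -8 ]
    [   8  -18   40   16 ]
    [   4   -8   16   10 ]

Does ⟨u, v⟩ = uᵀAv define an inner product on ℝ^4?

yes

Leading principal minors: Δ_1 = 2, Δ_2 = 2, Δ_3 = 8, Δ_4 = 16.
All leading principal minors are positive, so by Sylvester's criterion Q is positive definite.
⟨·,·⟩ is an inner product exactly when A is positive definite.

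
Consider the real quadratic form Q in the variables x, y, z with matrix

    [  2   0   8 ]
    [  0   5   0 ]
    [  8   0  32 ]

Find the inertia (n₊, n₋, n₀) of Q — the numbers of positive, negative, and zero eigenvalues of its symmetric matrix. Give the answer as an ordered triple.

(2, 0, 1)

Row-reducing A symmetrically gives the diagonal entries 2, 5, 0.
Counting signs: 2 positive, 1 zero.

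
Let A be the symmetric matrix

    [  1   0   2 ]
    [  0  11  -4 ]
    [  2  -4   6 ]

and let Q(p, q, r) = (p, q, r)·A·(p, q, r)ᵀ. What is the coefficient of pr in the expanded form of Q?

4

The coefficient of pr is A[1,3] + A[3,1] = 2·2 = 4.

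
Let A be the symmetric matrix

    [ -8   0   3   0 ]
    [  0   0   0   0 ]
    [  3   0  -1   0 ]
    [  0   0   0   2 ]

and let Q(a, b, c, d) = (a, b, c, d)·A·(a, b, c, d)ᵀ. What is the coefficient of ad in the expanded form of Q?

The coefficient of ad is A[1,4] + A[4,1] = 2·0 = 0.

0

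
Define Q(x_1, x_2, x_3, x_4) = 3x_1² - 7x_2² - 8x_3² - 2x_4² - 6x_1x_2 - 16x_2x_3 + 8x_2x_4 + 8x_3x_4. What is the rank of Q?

3

The associated matrix is A = [[3, -3, 0, 0], [-3, -7, -8, 4], [0, -8, -8, 4], [0, 4, 4, -2]].
Symmetric row and column elimination reduces A to a congruent diagonal form with pivots 3, -10, -8/5, 0.
Counting signs: 1 positive, 2 negative, 1 zero.
The rank is the number of nonzero pivots: 3.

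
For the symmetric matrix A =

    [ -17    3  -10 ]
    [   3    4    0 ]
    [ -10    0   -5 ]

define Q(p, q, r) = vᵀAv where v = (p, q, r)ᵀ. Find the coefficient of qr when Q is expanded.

0

The coefficient of qr is A[2,3] + A[3,2] = 2·0 = 0.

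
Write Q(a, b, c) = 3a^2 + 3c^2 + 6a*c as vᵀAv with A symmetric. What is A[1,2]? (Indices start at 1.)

0

The coefficient of a·b in Q is 0. For a symmetric A this equals A[1,2] + A[2,1] = 2·A[1,2].
So A[1,2] = 0/2 = 0.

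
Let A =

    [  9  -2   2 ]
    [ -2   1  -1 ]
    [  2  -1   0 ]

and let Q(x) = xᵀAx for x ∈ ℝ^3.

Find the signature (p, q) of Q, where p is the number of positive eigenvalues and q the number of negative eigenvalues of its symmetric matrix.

Congruent diagonalization of A (simultaneous row and column reduction) yields pivots 9, 5/9, -1.
So there are 2 positive, 1 negative pivots.

(2, 1)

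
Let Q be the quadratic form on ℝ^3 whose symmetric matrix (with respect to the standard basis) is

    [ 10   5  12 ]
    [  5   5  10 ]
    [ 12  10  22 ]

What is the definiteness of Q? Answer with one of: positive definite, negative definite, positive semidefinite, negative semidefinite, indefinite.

positive definite

Row-reducing A symmetrically gives the diagonal entries 10, 5/2, 6/5.
Counting signs: 3 positive.
Hence Q is positive definite.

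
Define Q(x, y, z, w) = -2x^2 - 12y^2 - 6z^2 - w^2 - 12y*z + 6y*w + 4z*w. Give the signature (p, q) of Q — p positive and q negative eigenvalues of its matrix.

(0, 4)

The associated matrix is A = [[-2, 0, 0, 0], [0, -12, -6, 3], [0, -6, -6, 2], [0, 3, 2, -1]].
Row-reducing A symmetrically gives the diagonal entries -2, -12, -3, -1/6.
Counting signs: 4 negative.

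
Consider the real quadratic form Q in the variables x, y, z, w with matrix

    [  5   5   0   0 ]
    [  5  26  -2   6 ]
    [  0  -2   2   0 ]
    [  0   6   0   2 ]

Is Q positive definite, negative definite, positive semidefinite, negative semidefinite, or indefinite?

positive definite

Congruent diagonalization of A (simultaneous row and column reduction) yields pivots 5, 21, 38/21, 2/19.
Counting signs: 4 positive.
Hence Q is positive definite.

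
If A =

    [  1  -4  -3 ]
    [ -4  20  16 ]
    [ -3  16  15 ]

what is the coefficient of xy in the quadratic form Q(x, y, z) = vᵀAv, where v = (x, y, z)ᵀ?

The coefficient of xy is A[1,2] + A[2,1] = 2·(-4) = -8.

-8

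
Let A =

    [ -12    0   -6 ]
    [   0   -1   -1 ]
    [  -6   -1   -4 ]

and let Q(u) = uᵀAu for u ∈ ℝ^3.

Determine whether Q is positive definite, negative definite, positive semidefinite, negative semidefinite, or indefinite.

negative semidefinite

Row-reducing A symmetrically gives the diagonal entries -12, -1, 0.
That gives 2 negative, 1 zero pivots.
Hence Q is negative semidefinite.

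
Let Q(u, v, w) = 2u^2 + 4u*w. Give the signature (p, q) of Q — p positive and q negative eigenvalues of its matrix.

(1, 1)

The symmetric matrix is A = [[2, 0, 2], [0, 0, 0], [2, 0, 0]].
Congruent diagonalization of A (simultaneous row and column reduction) yields pivots 2, 0, -2.
Counting signs: 1 positive, 1 negative, 1 zero.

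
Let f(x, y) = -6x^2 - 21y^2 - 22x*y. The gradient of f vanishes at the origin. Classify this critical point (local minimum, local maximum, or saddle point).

The Hessian at the origin is H = [[-12, -22], [-22, -42]].
det H = -12·-42 − (-22)² = 20 > 0 and H[1,1] = -12 < 0, so H is negative definite.
Therefore the origin is a local maximum.

local maximum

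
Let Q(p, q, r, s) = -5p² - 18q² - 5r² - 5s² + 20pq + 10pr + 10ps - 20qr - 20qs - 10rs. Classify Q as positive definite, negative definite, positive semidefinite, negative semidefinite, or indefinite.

The associated matrix is A = [[-5, 10, 5, 5], [10, -18, -10, -10], [5, -10, -5, -5], [5, -10, -5, -5]].
Applying the same elementary operations to the rows and columns of A produces a congruent diagonal matrix with entries -5, 2, 0, 0.
Counting signs: 1 positive, 1 negative, 2 zero.
Hence Q is indefinite.

indefinite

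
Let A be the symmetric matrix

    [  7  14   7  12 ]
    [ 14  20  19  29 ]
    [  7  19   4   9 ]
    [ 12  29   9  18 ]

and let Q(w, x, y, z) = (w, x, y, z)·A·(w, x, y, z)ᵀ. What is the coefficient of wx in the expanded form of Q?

28

The coefficient of wx is A[1,2] + A[2,1] = 2·14 = 28.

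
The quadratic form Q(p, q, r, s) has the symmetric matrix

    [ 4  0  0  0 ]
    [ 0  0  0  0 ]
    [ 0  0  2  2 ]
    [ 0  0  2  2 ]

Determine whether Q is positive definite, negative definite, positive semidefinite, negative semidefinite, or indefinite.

Congruent diagonalization of A (simultaneous row and column reduction) yields pivots 4, 0, 2, 0.
That gives 2 positive, 2 zero pivots.
Hence Q is positive semidefinite.

positive semidefinite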